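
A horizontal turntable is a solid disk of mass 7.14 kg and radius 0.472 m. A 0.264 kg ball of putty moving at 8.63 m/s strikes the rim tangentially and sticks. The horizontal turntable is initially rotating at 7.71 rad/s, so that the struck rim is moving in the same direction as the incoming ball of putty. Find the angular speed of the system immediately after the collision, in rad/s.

|ω_f| ≈ 8.44 rad/s

The axle reaction passes through the axle and exerts no torque about it; angular momentum about the axle is conserved through the impact.
I_p = ½(7.14)(0.472)² = 0.7953 kg·m². Taking the sense of the ball of putty's angular momentum as positive, L_{ball} = m v R = (0.264)(8.63)(0.472) = 1.075 kg·m²/s.
L_i = +I_p ω_p + m v R = +(0.7953)(7.71) + 1.075 = 7.207 kg·m²/s.
After sticking, I_f = I_p + m R² = 0.7953 + (0.264)(0.472)² = 0.8542 kg·m².
ω_f = L_i / I_f = 7.207 / 0.8542 = 8.438 rad/s.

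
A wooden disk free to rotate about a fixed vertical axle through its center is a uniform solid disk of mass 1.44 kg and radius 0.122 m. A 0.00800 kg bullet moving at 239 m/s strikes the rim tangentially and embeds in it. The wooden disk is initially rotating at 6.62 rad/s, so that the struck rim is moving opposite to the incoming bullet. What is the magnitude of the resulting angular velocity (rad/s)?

|ω_f| ≈ 15.0 rad/s

The axle reaction passes through the axle and exerts no torque about it; angular momentum about the axle is conserved through the impact.
I_p = ½(1.44)(0.122)² = 0.01072 kg·m². Taking the sense of the bullet's angular momentum as positive, L_{bullet} = m v R = (0.00800)(239)(0.122) = 0.2333 kg·m²/s.
L_i = −I_p ω_p + m v R = −(0.01072)(6.62) + 0.2333 = 0.1623 kg·m²/s.
After sticking, I_f = I_p + m R² = 0.01072 + (0.00800)(0.122)² = 0.01084 kg·m².
ω_f = L_i / I_f = 0.1623 / 0.01084 = 14.98 rad/s.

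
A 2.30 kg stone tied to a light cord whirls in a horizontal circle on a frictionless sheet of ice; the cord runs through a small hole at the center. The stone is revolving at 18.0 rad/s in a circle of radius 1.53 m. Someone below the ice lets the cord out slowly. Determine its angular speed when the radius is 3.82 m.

ω₂ ≈ 2.89 rad/s

The constraining force is radial, so m r² ω about the center is conserved.
ω₂ = ω₁ (r₁/r₂)² = (18.0)(1.53/3.82)² = 2.888 rad/s.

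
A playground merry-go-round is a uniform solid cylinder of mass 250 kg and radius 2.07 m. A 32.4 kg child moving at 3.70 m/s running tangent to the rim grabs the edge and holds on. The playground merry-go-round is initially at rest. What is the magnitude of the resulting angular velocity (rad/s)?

|ω_f| ≈ 0.368 rad/s

About the axle the impulsive forces during the collision are internal, so angular momentum about that axis is conserved.
I_p = ½(250)(2.07)² = 535.6 kg·m². Taking the sense of the child's angular momentum as positive, L_{child} = m v R = (32.4)(3.70)(2.07) = 248.2 kg·m²/s.
L_i = 0 + 248.2 = 248.2 kg·m²/s.
After sticking, I_f = I_p + m R² = 535.6 + (32.4)(2.07)² = 674.4 kg·m².
ω_f = L_i / I_f = 248.2 / 674.4 = 0.3679 rad/s.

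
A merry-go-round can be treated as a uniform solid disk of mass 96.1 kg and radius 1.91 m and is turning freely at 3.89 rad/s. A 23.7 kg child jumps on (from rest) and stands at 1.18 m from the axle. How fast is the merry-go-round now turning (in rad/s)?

No external torque acts about the axle; L_before = L_after.
I_p = ½(96.1)(1.91)² = 175.3 kg·m².
Added inertia Σmr² = (23.7)(1.18)² = 33.00 kg·m²; I_f = 175.3 + 33.00 = 208.3 kg·m².
ω_f = I_p ω_i / I_f = (175.3)(3.89) / 208.3 = 3.274 rad/s.

ω_f ≈ 3.27 rad/s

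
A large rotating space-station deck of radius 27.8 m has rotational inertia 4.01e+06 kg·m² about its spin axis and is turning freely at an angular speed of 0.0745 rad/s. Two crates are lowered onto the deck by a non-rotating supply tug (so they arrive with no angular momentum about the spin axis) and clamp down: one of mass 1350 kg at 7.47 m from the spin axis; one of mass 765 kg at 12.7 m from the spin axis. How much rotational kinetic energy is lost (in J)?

No external torque acts about the spin axis; L_before = L_after.
Added inertia Σmr² = (1350)(7.47)² + (765)(12.7)² = 1.987e+05 kg·m²; I_f = 4.010e+06 + 1.987e+05 = 4.209e+06 kg·m².
ω_f = I_p ω_i / I_f = (4.010e+06)(0.0745) / 4.209e+06 = 0.07098 rad/s.
KE_i = ½(4.010e+06)(0.07450 rad/s)² = 11130 J; KE_f = ½(4.209e+06)(0.07098)² = 10600 J.

energy lost ≈ 525 J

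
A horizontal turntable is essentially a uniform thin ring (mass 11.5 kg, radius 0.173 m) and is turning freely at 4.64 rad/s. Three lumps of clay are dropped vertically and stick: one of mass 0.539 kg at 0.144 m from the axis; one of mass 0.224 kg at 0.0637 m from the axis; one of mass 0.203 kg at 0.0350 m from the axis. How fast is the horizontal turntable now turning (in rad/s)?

ω_f ≈ 4.48 rad/s

No external torque acts about the axis; L_before = L_after.
I_p = (11.5)(0.173)² = 0.3442 kg·m².
Added inertia Σmr² = (0.539)(0.144)² + (0.224)(0.0637)² + (0.203)(0.0350)² = 0.01233 kg·m²; I_f = 0.3442 + 0.01233 = 0.3565 kg·m².
ω_f = I_p ω_i / I_f = (0.3442)(4.64) / 0.3565 = 4.479 rad/s.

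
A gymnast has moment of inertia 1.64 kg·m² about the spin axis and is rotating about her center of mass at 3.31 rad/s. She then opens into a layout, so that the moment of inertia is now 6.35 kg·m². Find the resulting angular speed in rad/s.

ω₂ ≈ 0.855 rad/s

No external torque acts about the spin axis, so angular momentum is conserved.
ω₂ = I₁ω₁ / I₂ = (1.640)(3.31 rad/s) / (6.350) = 0.8549 rad/s.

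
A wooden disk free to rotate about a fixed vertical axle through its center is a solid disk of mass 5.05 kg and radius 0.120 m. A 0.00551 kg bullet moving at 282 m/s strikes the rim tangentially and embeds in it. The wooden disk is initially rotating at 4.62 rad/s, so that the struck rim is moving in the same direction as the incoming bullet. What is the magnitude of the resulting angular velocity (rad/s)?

|ω_f| ≈ 9.73 rad/s

The axle reaction passes through the axle and exerts no torque about it; angular momentum about the axle is conserved through the impact.
I_p = ½(5.05)(0.120)² = 0.03636 kg·m². Taking the sense of the bullet's angular momentum as positive, L_{bullet} = m v R = (0.00551)(282)(0.120) = 0.1865 kg·m²/s.
L_i = +I_p ω_p + m v R = +(0.03636)(4.62) + 0.1865 = 0.3544 kg·m²/s.
After sticking, I_f = I_p + m R² = 0.03636 + (0.00551)(0.120)² = 0.03644 kg·m².
ω_f = L_i / I_f = 0.3544 / 0.03644 = 9.727 rad/s.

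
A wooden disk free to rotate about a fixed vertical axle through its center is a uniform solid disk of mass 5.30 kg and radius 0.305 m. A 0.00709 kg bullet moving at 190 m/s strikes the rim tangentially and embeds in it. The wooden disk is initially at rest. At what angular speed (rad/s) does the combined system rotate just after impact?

|ω_f| ≈ 1.66 rad/s

The axle reaction passes through the axle and exerts no torque about it; angular momentum about the axle is conserved through the impact.
I_p = ½(5.30)(0.305)² = 0.2465 kg·m². Taking the sense of the bullet's angular momentum as positive, L_{bullet} = m v R = (0.00709)(190)(0.305) = 0.4109 kg·m²/s.
L_i = 0 + 0.4109 = 0.4109 kg·m²/s.
After sticking, I_f = I_p + m R² = 0.2465 + (0.00709)(0.305)² = 0.2472 kg·m².
ω_f = L_i / I_f = 0.4109 / 0.2472 = 1.662 rad/s.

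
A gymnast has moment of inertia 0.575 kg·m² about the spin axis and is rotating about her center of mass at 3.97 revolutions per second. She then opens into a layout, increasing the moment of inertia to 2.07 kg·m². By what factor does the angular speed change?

ω₂/ω₁ ≈ 0.278

With no external torque about the axis, L is conserved: I₁ω₁ = I₂ω₂.
ω₂/ω₁ = I₁/I₂ = 0.5750 / 2.070 = 0.2778.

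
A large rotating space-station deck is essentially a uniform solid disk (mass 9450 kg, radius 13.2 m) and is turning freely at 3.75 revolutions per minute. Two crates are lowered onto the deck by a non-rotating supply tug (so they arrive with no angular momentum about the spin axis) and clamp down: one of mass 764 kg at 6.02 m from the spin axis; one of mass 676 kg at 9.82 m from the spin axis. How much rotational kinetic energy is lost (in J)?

energy lost ≈ 6440 J

No external torque acts about the spin axis; L_before = L_after.
I_p = ½(9450)(13.2)² = 8.233e+05 kg·m².
Added inertia Σmr² = (764)(6.02)² + (676)(9.82)² = 92880 kg·m²; I_f = 8.233e+05 + 92880 = 9.162e+05 kg·m².
ω_f = I_p ω_i / I_f = (8.233e+05)(3.75) / 9.162e+05 = 3.370 rpm.
KE_i = ½(8.233e+05)(0.3927 rad/s)² = 63480 J; KE_f = ½(9.162e+05)(0.3529)² = 57050 J.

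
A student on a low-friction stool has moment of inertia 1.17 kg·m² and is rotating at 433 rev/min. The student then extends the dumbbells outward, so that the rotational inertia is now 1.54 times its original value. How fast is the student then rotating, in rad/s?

ω₂ ≈ 29.4 rad/s

Angular momentum about the spin axis is conserved since the torque about it is zero.
I₂ = 1.54 × 1.17 = 1.802 kg·m².
ω₂ = I₁ω₁ / I₂ = (1.170)(433 rpm) / (1.802) = 281.2 rpm = 29.44 rad/s.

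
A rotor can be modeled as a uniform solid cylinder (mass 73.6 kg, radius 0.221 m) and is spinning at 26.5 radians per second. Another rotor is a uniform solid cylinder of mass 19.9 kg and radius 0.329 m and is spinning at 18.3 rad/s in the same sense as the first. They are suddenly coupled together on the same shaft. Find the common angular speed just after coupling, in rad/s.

|ω_f| ≈ 23.4 rad/s

The coupling torques are internal; angular momentum about the shared axis is conserved.
Moments of inertia: I_A = ½(73.6)(0.221)² = 1.797 kg·m²; I_B = ½(19.9)(0.329)² = 1.077 kg·m².
Taking A's sense as positive: L = (1.797)(26.5) + (1.077)(18.3) = 67.34 kg·m²·rad/s.
Combined I = 1.797 + 1.077 = 2.874 kg·m².
ω_f = L / I = 67.34 / 2.874 = 23.43 rad/s.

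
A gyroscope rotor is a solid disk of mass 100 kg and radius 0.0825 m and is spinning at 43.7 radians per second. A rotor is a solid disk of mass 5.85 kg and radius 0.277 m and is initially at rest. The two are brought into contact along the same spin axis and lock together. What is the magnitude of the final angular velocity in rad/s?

The coupling torques are internal; angular momentum about the shared axis is conserved.
Moments of inertia: I_A = ½(100)(0.0825)² = 0.3403 kg·m²; I_B = ½(5.85)(0.277)² = 0.2244 kg·m².
Taking A's sense as positive: L = (0.3403)(43.7) = 14.87 kg·m²·rad/s.
Combined I = 0.3403 + 0.2244 = 0.5647 kg·m².
ω_f = L / I = 14.87 / 0.5647 = 26.33 rad/s.

|ω_f| ≈ 26.3 rad/s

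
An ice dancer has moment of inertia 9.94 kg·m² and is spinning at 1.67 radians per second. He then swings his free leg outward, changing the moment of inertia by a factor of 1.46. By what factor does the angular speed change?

No external torque acts about the spin axis, so angular momentum is conserved.
I₂ = 1.46 × 9.94 = 14.51 kg·m².
ω₂/ω₁ = I₁/I₂ = 9.940 / 14.51 = 0.6849.

ω₂/ω₁ ≈ 0.685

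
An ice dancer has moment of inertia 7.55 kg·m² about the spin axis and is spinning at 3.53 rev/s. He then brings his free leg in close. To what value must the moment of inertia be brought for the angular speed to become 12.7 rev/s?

I₂ ≈ 2.10 kg·m²

With no external torque about the axis, L is conserved: I₁ω₁ = I₂ω₂.
I₂ = I₁ω₁ / ω₂ = (7.55)(3.53) / (12.7) = 2.099 kg·m².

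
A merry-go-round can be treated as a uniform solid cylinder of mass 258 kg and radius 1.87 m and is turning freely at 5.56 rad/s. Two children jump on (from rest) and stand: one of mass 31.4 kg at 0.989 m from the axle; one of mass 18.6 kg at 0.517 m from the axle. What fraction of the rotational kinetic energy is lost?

fraction ≈ 0.0733

No external torque acts about the axle; L_before = L_after.
I_p = ½(258)(1.87)² = 451.1 kg·m².
Added inertia Σmr² = (31.4)(0.989)² + (18.6)(0.517)² = 35.68 kg·m²; I_f = 451.1 + 35.68 = 486.8 kg·m².
ω_f = I_p ω_i / I_f = (451.1)(5.56) / 486.8 = 5.152 rad/s.
KE_i = ½(451.1)(5.560 rad/s)² = 6973 J; KE_f = ½(486.8)(5.152)² = 6461 J.
Fraction lost = 0.07331.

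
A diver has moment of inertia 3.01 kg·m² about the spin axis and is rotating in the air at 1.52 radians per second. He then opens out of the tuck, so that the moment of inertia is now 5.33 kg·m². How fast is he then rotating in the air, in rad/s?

No external torque acts about the spin axis, so angular momentum is conserved.
ω₂ = I₁ω₁ / I₂ = (3.010)(1.52 rad/s) / (5.330) = 0.8584 rad/s.

ω₂ ≈ 0.858 rad/s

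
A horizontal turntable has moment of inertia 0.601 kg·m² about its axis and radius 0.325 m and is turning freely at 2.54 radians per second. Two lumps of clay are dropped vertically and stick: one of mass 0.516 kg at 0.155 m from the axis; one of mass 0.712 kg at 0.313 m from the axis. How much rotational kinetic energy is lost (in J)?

The added mass arrives with no angular momentum about the axis, and any external torque about the axis is negligible, so the system's angular momentum is conserved.
Added inertia Σmr² = (0.516)(0.155)² + (0.712)(0.313)² = 0.08215 kg·m²; I_f = 0.6010 + 0.08215 = 0.6832 kg·m².
ω_f = I_p ω_i / I_f = (0.6010)(2.54) / 0.6832 = 2.235 rad/s.
KE_i = ½(0.6010)(2.540 rad/s)² = 1.939 J; KE_f = ½(0.6832)(2.235)² = 1.706 J.

energy lost ≈ 0.233 J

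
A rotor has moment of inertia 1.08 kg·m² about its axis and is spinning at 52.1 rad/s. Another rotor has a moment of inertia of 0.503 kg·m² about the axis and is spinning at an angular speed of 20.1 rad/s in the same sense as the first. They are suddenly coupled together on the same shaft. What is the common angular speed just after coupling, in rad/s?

No external torque acts about the common axis, so total angular momentum is conserved.
Taking A's sense as positive: L = (1.080)(52.1) + (0.5030)(20.1) = 66.38 kg·m²·rad/s.
Combined I = 1.080 + 0.5030 = 1.583 kg·m².
ω_f = L / I = 66.38 / 1.583 = 41.93 rad/s.

|ω_f| ≈ 41.9 rad/s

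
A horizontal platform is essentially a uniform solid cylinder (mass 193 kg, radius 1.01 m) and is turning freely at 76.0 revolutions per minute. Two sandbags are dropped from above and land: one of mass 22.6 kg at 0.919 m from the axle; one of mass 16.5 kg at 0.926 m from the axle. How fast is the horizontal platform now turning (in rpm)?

ω_f ≈ 56.8 rpm

The added mass arrives with no angular momentum about the axle, and any external torque about the axle is negligible, so the system's angular momentum is conserved.
I_p = ½(193)(1.01)² = 98.44 kg·m².
Added inertia Σmr² = (22.6)(0.919)² + (16.5)(0.926)² = 33.24 kg·m²; I_f = 98.44 + 33.24 = 131.7 kg·m².
ω_f = I_p ω_i / I_f = (98.44)(76.0) / 131.7 = 56.82 rpm.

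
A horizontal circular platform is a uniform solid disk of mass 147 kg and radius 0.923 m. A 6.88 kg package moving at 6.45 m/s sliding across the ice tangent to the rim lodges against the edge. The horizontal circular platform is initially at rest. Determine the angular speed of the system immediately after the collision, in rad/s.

|ω_f| ≈ 0.598 rad/s

The axle reaction passes through the central axle and exerts no torque about it; angular momentum about the central axle is conserved through the impact.
I_p = ½(147)(0.923)² = 62.62 kg·m². Taking the sense of the package's angular momentum as positive, L_{package} = m v R = (6.88)(6.45)(0.923) = 40.96 kg·m²/s.
L_i = 0 + 40.96 = 40.96 kg·m²/s.
After sticking, I_f = I_p + m R² = 62.62 + (6.88)(0.923)² = 68.48 kg·m².
ω_f = L_i / I_f = 40.96 / 68.48 = 0.5981 rad/s.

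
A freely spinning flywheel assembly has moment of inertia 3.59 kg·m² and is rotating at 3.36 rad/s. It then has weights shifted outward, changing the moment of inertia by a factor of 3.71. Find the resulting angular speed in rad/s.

ω₂ ≈ 0.906 rad/s

No external torque acts about the spin axis, so angular momentum is conserved.
I₂ = 3.71 × 3.59 = 13.32 kg·m².
ω₂ = I₁ω₁ / I₂ = (3.590)(3.36 rad/s) / (13.32) = 0.9057 rad/s.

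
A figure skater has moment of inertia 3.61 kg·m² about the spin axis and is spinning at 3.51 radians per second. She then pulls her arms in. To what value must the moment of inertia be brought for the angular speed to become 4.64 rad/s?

No external torque acts about the spin axis, so angular momentum is conserved.
I₂ = I₁ω₁ / ω₂ = (3.61)(3.51) / (4.64) = 2.731 kg·m².

I₂ ≈ 2.73 kg·m²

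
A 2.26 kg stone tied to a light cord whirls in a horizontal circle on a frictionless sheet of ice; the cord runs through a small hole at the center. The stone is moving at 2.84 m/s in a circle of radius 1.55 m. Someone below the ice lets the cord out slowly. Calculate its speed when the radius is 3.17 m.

Central (radial) force ⇒ zero torque about the center ⇒ m v r is constant.
v₂ = v₁ r₁ / r₂ = (2.84)(1.55) / (3.17) = 1.389 m/s.

v₂ ≈ 1.39 m/s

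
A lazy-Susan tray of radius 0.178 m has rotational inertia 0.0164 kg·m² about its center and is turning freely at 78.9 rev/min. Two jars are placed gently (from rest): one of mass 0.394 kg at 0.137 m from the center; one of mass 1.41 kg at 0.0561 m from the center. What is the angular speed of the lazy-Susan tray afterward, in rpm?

ω_f ≈ 45.8 rpm

The added mass arrives with no angular momentum about the center, and any external torque about the center is negligible, so the system's angular momentum is conserved.
Added inertia Σmr² = (0.394)(0.137)² + (1.41)(0.0561)² = 0.01183 kg·m²; I_f = 0.01640 + 0.01183 = 0.02823 kg·m².
ω_f = I_p ω_i / I_f = (0.01640)(78.9) / 0.02823 = 45.83 rpm.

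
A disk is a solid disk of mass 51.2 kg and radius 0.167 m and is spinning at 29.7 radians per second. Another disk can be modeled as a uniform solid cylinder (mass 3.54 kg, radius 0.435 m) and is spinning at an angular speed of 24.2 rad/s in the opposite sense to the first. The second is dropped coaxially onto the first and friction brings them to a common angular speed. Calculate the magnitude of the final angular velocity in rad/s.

The coupling torques are internal; angular momentum about the shared axis is conserved.
Moments of inertia: I_A = ½(51.2)(0.167)² = 0.7140 kg·m²; I_B = ½(3.54)(0.435)² = 0.3349 kg·m².
Taking A's sense as positive: L = (0.7140)(29.7) − (0.3349)(24.2) = 13.10 kg·m²·rad/s.
Combined I = 0.7140 + 0.3349 = 1.049 kg·m².
ω_f = L / I = 13.10 / 1.049 = 12.49 rad/s.

|ω_f| ≈ 12.5 rad/s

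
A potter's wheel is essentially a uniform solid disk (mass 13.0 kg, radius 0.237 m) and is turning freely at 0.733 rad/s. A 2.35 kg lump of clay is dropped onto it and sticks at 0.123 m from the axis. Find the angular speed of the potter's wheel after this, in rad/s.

The added mass arrives with no angular momentum about the axis, and any external torque about the axis is negligible, so the system's angular momentum is conserved.
I_p = ½(13.0)(0.237)² = 0.3651 kg·m².
Added inertia Σmr² = (2.35)(0.123)² = 0.03555 kg·m²; I_f = 0.3651 + 0.03555 = 0.4007 kg·m².
ω_f = I_p ω_i / I_f = (0.3651)(0.733) / 0.4007 = 0.6680 rad/s.

ω_f ≈ 0.668 rad/s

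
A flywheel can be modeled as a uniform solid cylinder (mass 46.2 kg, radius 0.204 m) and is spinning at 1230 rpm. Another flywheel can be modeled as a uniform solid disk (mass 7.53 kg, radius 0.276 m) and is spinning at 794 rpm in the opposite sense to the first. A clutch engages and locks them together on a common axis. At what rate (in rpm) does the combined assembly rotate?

|ω_f| ≈ 765 rpm

The coupling torques are internal; angular momentum about the shared axis is conserved.
Moments of inertia: I_A = ½(46.2)(0.204)² = 0.9613 kg·m²; I_B = ½(7.53)(0.276)² = 0.2868 kg·m².
Taking A's sense as positive: L = (0.9613)(1230) − (0.2868)(794) = 954.7 kg·m²·rpm.
Combined I = 0.9613 + 0.2868 = 1.248 kg·m².
ω_f = L / I = 954.7 / 1.248 = 764.9 rpm.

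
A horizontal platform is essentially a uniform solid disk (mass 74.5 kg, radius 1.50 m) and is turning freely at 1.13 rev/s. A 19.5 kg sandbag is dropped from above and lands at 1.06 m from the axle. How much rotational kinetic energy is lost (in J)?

No external torque acts about the axle; L_before = L_after.
I_p = ½(74.5)(1.50)² = 83.81 kg·m².
Added inertia Σmr² = (19.5)(1.06)² = 21.91 kg·m²; I_f = 83.81 + 21.91 = 105.7 kg·m².
ω_f = I_p ω_i / I_f = (83.81)(1.13) / 105.7 = 0.8958 rev/s.
KE_i = ½(83.81)(7.100 rad/s)² = 2112 J; KE_f = ½(105.7)(5.629)² = 1675 J.

energy lost ≈ 438 J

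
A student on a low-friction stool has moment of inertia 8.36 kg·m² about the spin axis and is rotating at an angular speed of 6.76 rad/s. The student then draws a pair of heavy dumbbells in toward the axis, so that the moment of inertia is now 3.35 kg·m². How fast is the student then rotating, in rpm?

ω₂ ≈ 161 rpm

Angular momentum about the spin axis is conserved since the torque about it is zero.
ω₂ = I₁ω₁ / I₂ = (8.360)(6.76 rad/s) / (3.350) = 16.87 rad/s = 161.1 rpm.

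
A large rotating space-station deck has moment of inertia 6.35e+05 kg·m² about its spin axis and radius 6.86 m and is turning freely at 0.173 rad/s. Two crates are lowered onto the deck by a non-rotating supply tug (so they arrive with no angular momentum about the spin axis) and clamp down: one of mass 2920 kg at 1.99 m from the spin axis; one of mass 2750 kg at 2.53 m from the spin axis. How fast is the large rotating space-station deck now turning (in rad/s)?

ω_f ≈ 0.165 rad/s

No external torque acts about the spin axis; L_before = L_after.
Added inertia Σmr² = (2920)(1.99)² + (2750)(2.53)² = 29170 kg·m²; I_f = 6.350e+05 + 29170 = 6.642e+05 kg·m².
ω_f = I_p ω_i / I_f = (6.350e+05)(0.173) / 6.642e+05 = 0.1654 rad/s.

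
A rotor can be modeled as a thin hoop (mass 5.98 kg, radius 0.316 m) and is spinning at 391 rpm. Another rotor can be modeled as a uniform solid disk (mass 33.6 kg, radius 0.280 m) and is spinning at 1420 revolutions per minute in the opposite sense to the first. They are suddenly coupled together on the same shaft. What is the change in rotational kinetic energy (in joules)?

ΔKE ≈ -7390 J

The coupling torques are internal; angular momentum about the shared axis is conserved.
Moments of inertia: I_A = (5.98)(0.316)² = 0.5971 kg·m²; I_B = ½(33.6)(0.280)² = 1.317 kg·m².
Taking A's sense as positive: L = (0.5971)(391) − (1.317)(1420) = -1637 kg·m²·rpm.
Combined I = 0.5971 + 1.317 = 1.914 kg·m².
ω_f = L / I = -1637 / 1.914 = -855.1 rpm.
KE_i = ½ΣIω² = 15060 J; KE_f = ½(1.914)(89.54)² = 7674 J.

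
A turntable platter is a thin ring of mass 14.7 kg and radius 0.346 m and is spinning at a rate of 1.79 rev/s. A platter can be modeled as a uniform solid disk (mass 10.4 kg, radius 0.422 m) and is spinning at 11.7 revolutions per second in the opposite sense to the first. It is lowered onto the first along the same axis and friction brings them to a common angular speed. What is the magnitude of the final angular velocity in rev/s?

The coupling torques are internal; angular momentum about the shared axis is conserved.
Moments of inertia: I_A = (14.7)(0.346)² = 1.760 kg·m²; I_B = ½(10.4)(0.422)² = 0.9260 kg·m².
Taking A's sense as positive: L = (1.760)(1.79) − (0.9260)(11.7) = -7.685 kg·m²·rev/s.
Combined I = 1.760 + 0.9260 = 2.686 kg·m².
ω_f = L / I = -7.685 / 2.686 = -2.861 rev/s.

|ω_f| ≈ 2.86 rev/s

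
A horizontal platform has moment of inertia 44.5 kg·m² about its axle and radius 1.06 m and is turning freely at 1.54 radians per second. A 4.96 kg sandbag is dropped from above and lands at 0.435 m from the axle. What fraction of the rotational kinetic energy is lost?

No external torque acts about the axle; L_before = L_after.
Added inertia Σmr² = (4.96)(0.435)² = 0.9386 kg·m²; I_f = 44.50 + 0.9386 = 45.44 kg·m².
ω_f = I_p ω_i / I_f = (44.50)(1.54) / 45.44 = 1.508 rad/s.
KE_i = ½(44.50)(1.540 rad/s)² = 52.77 J; KE_f = ½(45.44)(1.508)² = 51.68 J.
Fraction lost = 0.02066.

fraction ≈ 0.0207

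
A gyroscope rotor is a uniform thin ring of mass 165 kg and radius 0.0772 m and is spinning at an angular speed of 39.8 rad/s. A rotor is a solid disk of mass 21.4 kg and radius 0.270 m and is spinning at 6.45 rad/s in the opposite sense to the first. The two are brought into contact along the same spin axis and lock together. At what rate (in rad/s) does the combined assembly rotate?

The coupling torques are internal; angular momentum about the shared axis is conserved.
Moments of inertia: I_A = (165)(0.0772)² = 0.9834 kg·m²; I_B = ½(21.4)(0.270)² = 0.7800 kg·m².
Taking A's sense as positive: L = (0.9834)(39.8) − (0.7800)(6.45) = 34.11 kg·m²·rad/s.
Combined I = 0.9834 + 0.7800 = 1.763 kg·m².
ω_f = L / I = 34.11 / 1.763 = 19.34 rad/s.

|ω_f| ≈ 19.3 rad/s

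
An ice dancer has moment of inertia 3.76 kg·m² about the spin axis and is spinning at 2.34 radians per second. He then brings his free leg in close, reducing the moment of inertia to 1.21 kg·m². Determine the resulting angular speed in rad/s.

ω₂ ≈ 7.27 rad/s

No external torque acts about the spin axis, so angular momentum is conserved.
ω₂ = I₁ω₁ / I₂ = (3.760)(2.34 rad/s) / (1.210) = 7.271 rad/s.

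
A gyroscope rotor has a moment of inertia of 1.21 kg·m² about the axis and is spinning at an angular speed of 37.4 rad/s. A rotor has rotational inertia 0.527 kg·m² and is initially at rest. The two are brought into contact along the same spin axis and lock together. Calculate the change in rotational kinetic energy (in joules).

The coupling torques are internal; angular momentum about the shared axis is conserved.
Taking A's sense as positive: L = (1.210)(37.4) = 45.25 kg·m²·rad/s.
Combined I = 1.210 + 0.5270 = 1.737 kg·m².
ω_f = L / I = 45.25 / 1.737 = 26.05 rad/s.
KE_i = ½ΣIω² = 846.2 J; KE_f = ½(1.737)(26.05)² = 589.5 J.

ΔKE ≈ -257 J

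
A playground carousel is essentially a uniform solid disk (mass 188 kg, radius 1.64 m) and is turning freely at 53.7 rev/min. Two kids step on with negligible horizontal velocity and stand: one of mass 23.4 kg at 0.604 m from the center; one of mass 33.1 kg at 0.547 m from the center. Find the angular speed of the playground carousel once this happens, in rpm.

The added mass arrives with no angular momentum about the center, and any external torque about the center is negligible, so the system's angular momentum is conserved.
I_p = ½(188)(1.64)² = 252.8 kg·m².
Added inertia Σmr² = (23.4)(0.604)² + (33.1)(0.547)² = 18.44 kg·m²; I_f = 252.8 + 18.44 = 271.3 kg·m².
ω_f = I_p ω_i / I_f = (252.8)(53.7) / 271.3 = 50.05 rpm.

ω_f ≈ 50.0 rpm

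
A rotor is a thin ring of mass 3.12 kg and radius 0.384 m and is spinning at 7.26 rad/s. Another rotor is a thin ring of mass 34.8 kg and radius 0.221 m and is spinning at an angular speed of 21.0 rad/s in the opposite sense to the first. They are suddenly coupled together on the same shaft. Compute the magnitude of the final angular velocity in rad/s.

No external torque acts about the common axis, so total angular momentum is conserved.
Moments of inertia: I_A = (3.12)(0.384)² = 0.4601 kg·m²; I_B = (34.8)(0.221)² = 1.700 kg·m².
Taking A's sense as positive: L = (0.4601)(7.26) − (1.700)(21.0) = -32.35 kg·m²·rad/s.
Combined I = 0.4601 + 1.700 = 2.160 kg·m².
ω_f = L / I = -32.35 / 2.160 = -14.98 rad/s.

|ω_f| ≈ 15.0 rad/s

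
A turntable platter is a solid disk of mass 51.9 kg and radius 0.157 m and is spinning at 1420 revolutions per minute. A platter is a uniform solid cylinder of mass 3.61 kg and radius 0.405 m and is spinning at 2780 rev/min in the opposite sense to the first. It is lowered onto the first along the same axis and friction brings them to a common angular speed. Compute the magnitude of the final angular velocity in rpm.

The coupling torques are internal; angular momentum about the shared axis is conserved.
Moments of inertia: I_A = ½(51.9)(0.157)² = 0.6396 kg·m²; I_B = ½(3.61)(0.405)² = 0.2961 kg·m².
Taking A's sense as positive: L = (0.6396)(1420) − (0.2961)(2780) = 85.23 kg·m²·rpm.
Combined I = 0.6396 + 0.2961 = 0.9357 kg·m².
ω_f = L / I = 85.23 / 0.9357 = 91.09 rpm.

|ω_f| ≈ 91.1 rpm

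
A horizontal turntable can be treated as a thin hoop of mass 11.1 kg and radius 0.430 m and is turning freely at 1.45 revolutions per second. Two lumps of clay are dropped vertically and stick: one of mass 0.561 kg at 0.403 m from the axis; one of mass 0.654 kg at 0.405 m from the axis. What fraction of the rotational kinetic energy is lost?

The added mass arrives with no angular momentum about the axis, and any external torque about the axis is negligible, so the system's angular momentum is conserved.
I_p = (11.1)(0.430)² = 2.052 kg·m².
Added inertia Σmr² = (0.561)(0.403)² + (0.654)(0.405)² = 0.1984 kg·m²; I_f = 2.052 + 0.1984 = 2.251 kg·m².
ω_f = I_p ω_i / I_f = (2.052)(1.45) / 2.251 = 1.322 rev/s.
KE_i = ½(2.052)(9.111 rad/s)² = 85.18 J; KE_f = ½(2.251)(8.308)² = 77.67 J.
Fraction lost = 0.08814.

fraction ≈ 0.0881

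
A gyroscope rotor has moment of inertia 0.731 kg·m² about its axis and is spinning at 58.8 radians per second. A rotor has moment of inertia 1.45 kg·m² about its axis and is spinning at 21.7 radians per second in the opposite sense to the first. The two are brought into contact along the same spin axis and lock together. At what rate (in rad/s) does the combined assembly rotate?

|ω_f| ≈ 5.28 rad/s

No external torque acts about the common axis, so total angular momentum is conserved.
Taking A's sense as positive: L = (0.7310)(58.8) − (1.450)(21.7) = 11.52 kg·m²·rad/s.
Combined I = 0.7310 + 1.450 = 2.181 kg·m².
ω_f = L / I = 11.52 / 2.181 = 5.281 rad/s.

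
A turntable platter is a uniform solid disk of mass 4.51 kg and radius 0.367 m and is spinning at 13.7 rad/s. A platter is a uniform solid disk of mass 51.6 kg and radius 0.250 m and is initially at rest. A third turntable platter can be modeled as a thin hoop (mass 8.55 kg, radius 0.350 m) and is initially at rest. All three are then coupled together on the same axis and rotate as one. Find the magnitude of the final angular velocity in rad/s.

No external torque acts about the common axis, so total angular momentum is conserved.
Moments of inertia: I_A = ½(4.51)(0.367)² = 0.3037 kg·m²; I_B = ½(51.6)(0.250)² = 1.613 kg·m²; I_C = (8.55)(0.350)² = 1.047 kg·m².
Taking A's sense as positive: L = (0.3037)(13.7) = 4.161 kg·m²·rad/s.
Combined I = 0.3037 + 1.613 + 1.047 = 2.964 kg·m².
ω_f = L / I = 4.161 / 2.964 = 1.404 rad/s.

|ω_f| ≈ 1.40 rad/s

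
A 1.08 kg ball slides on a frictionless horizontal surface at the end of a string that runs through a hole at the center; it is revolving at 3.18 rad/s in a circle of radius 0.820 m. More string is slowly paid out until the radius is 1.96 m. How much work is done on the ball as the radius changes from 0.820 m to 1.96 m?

No torque about the axis ⇒ m r₁² ω₁ = m r₂² ω₂.
ω₂ = ω₁ (r₁/r₂)² = (3.18)(0.820/1.96)² = 0.5566 rad/s.
W = ΔKE = ½m(v₂² − v₁²) = -3.029 J.

W ≈ -3.03 J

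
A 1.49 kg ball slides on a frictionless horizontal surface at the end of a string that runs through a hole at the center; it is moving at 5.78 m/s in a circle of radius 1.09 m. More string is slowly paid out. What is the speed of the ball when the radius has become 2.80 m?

v₂ ≈ 2.25 m/s

Central (radial) force ⇒ zero torque about the center ⇒ m v r is constant.
v₂ = v₁ r₁ / r₂ = (5.78)(1.09) / (2.80) = 2.250 m/s.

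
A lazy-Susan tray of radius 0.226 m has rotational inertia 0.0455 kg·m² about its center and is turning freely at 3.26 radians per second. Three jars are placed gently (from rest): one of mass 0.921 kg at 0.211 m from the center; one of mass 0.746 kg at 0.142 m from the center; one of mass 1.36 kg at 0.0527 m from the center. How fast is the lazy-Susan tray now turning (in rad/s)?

No external torque acts about the center; L_before = L_after.
Added inertia Σmr² = (0.921)(0.211)² + (0.746)(0.142)² + (1.36)(0.0527)² = 0.05982 kg·m²; I_f = 0.04550 + 0.05982 = 0.1053 kg·m².
ω_f = I_p ω_i / I_f = (0.04550)(3.26) / 0.1053 = 1.408 rad/s.

ω_f ≈ 1.41 rad/s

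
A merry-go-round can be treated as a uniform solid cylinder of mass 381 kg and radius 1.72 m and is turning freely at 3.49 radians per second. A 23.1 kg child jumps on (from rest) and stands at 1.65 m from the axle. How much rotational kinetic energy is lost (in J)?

The added mass arrives with no angular momentum about the axle, and any external torque about the axle is negligible, so the system's angular momentum is conserved.
I_p = ½(381)(1.72)² = 563.6 kg·m².
Added inertia Σmr² = (23.1)(1.65)² = 62.89 kg·m²; I_f = 563.6 + 62.89 = 626.5 kg·m².
ω_f = I_p ω_i / I_f = (563.6)(3.49) / 626.5 = 3.140 rad/s.
KE_i = ½(563.6)(3.490 rad/s)² = 3432 J; KE_f = ½(626.5)(3.140)² = 3088 J.

energy lost ≈ 345 J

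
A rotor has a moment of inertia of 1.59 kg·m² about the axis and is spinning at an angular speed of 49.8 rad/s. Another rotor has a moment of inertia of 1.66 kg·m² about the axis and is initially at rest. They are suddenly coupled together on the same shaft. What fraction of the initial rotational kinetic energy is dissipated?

fraction ≈ 0.511

No external torque acts about the common axis, so total angular momentum is conserved.
Taking A's sense as positive: L = (1.590)(49.8) = 79.18 kg·m²·rad/s.
Combined I = 1.590 + 1.660 = 3.250 kg·m².
ω_f = L / I = 79.18 / 3.250 = 24.36 rad/s.
KE_i = ½ΣIω² = 1972 J; KE_f = ½(3.250)(24.36)² = 964.6 J.
Fraction dissipated = (KE_i − KE_f)/KE_i = 0.5108.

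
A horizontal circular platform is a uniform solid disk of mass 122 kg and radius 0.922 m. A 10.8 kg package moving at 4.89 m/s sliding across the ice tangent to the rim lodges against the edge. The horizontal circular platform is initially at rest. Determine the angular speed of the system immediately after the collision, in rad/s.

|ω_f| ≈ 0.798 rad/s

The axle reaction passes through the central axle and exerts no torque about it; angular momentum about the central axle is conserved through the impact.
I_p = ½(122)(0.922)² = 51.86 kg·m². Taking the sense of the package's angular momentum as positive, L_{package} = m v R = (10.8)(4.89)(0.922) = 48.69 kg·m²/s.
L_i = 0 + 48.69 = 48.69 kg·m²/s.
After sticking, I_f = I_p + m R² = 51.86 + (10.8)(0.922)² = 61.04 kg·m².
ω_f = L_i / I_f = 48.69 / 61.04 = 0.7978 rad/s.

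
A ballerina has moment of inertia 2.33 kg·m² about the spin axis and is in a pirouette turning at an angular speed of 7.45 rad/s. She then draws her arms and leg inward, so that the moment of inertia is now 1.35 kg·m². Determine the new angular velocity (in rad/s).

Angular momentum about the spin axis is conserved since the torque about it is zero.
ω₂ = I₁ω₁ / I₂ = (2.330)(7.45 rad/s) / (1.350) = 12.86 rad/s.

ω₂ ≈ 12.9 rad/s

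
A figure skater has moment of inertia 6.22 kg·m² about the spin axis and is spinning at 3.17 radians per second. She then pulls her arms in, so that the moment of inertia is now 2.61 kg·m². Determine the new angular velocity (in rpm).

ω₂ ≈ 72.1 rpm

Angular momentum about the spin axis is conserved since the torque about it is zero.
ω₂ = I₁ω₁ / I₂ = (6.220)(3.17 rad/s) / (2.610) = 7.555 rad/s = 72.14 rpm.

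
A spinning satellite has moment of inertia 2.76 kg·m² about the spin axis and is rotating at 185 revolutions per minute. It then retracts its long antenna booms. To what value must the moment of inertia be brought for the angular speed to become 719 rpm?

I₂ ≈ 0.710 kg·m²

No external torque acts about the spin axis, so angular momentum is conserved.
I₂ = I₁ω₁ / ω₂ = (2.76)(185) / (719) = 0.7102 kg·m².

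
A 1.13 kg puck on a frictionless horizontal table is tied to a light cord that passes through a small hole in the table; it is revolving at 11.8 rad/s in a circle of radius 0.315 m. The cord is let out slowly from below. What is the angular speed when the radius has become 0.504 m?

The constraining force is radial, so m r² ω about the center is conserved.
ω₂ = ω₁ (r₁/r₂)² = (11.8)(0.315/0.504)² = 4.609 rad/s.

ω₂ ≈ 4.61 rad/s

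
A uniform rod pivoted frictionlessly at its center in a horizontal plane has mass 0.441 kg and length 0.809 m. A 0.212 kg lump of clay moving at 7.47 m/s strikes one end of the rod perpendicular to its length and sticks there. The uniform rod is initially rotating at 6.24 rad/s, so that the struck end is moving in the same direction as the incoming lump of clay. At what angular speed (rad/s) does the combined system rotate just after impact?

The axle reaction passes through the pivot and exerts no torque about it; angular momentum about the pivot is conserved through the impact.
I_p = (1/12)(0.441)(0.809)² = 0.02405 kg·m². Taking the sense of the lump of clay's angular momentum as positive, L_{lump} = m v R = (0.212)(7.47)(0.809/2) = 0.6406 kg·m²/s.
L_i = +I_p ω_p + m v R = +(0.02405)(6.24) + 0.6406 = 0.7907 kg·m²/s.
After sticking, I_f = I_p + m R² = 0.02405 + (0.212)(0.809/2)² = 0.05874 kg·m².
ω_f = L_i / I_f = 0.7907 / 0.05874 = 13.46 rad/s.

|ω_f| ≈ 13.5 rad/s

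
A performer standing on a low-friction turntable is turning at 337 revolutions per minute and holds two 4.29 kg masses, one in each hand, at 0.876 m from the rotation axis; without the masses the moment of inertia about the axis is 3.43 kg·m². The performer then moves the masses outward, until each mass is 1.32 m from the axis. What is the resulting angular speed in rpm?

Angular momentum about the spin axis is conserved since the torque about it is zero.
I₁ = 3.43 + 2(4.29)(0.876)² = 10.01 kg·m²; I₂ = 3.43 + 2(4.29)(1.32)² = 18.38 kg·m².
ω₂ = I₁ω₁ / I₂ = (10.01)(337 rpm) / (18.38) = 183.6 rpm.

ω₂ ≈ 184 rpm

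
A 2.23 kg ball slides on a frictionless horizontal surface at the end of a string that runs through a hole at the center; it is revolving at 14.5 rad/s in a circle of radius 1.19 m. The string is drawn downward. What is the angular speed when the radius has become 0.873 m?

The constraining force is radial, so m r² ω about the center is conserved.
ω₂ = ω₁ (r₁/r₂)² = (14.5)(1.19/0.873)² = 26.94 rad/s.

ω₂ ≈ 26.9 rad/s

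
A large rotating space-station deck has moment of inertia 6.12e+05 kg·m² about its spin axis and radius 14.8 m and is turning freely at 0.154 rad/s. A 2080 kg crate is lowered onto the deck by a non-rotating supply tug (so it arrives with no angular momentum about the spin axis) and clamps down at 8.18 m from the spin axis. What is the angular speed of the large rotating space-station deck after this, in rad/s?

The added mass arrives with no angular momentum about the spin axis, and any external torque about the spin axis is negligible, so the system's angular momentum is conserved.
Added inertia Σmr² = (2080)(8.18)² = 1.392e+05 kg·m²; I_f = 6.120e+05 + 1.392e+05 = 7.512e+05 kg·m².
ω_f = I_p ω_i / I_f = (6.120e+05)(0.154) / 7.512e+05 = 0.1255 rad/s.

ω_f ≈ 0.125 rad/s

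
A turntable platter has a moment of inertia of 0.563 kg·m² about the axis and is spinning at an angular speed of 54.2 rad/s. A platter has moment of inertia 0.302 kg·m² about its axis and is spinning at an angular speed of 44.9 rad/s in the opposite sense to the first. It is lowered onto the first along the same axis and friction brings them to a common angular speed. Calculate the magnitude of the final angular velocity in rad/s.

No external torque acts about the common axis, so total angular momentum is conserved.
Taking A's sense as positive: L = (0.5630)(54.2) − (0.3020)(44.9) = 16.95 kg·m²·rad/s.
Combined I = 0.5630 + 0.3020 = 0.8650 kg·m².
ω_f = L / I = 16.95 / 0.8650 = 19.60 rad/s.

|ω_f| ≈ 19.6 rad/s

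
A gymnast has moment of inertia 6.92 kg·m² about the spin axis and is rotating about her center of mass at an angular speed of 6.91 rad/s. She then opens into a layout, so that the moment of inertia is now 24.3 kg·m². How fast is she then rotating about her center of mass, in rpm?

With no external torque about the axis, L is conserved: I₁ω₁ = I₂ω₂.
ω₂ = I₁ω₁ / I₂ = (6.920)(6.91 rad/s) / (24.30) = 1.968 rad/s = 18.79 rpm.

ω₂ ≈ 18.8 rpm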